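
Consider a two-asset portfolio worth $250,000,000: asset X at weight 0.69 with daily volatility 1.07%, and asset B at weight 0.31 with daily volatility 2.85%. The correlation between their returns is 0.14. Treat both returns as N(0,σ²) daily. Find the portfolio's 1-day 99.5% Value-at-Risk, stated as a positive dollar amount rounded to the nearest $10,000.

σ_p² = 0.69²·1.07² + 0.31²·2.85² + 2·0.14·0.69·0.31·1.07·2.85 = 1.5083 (%²).
σ_p = √1.5083 = 1.228%.
At 99.5%, z = 2.576.
VaR = 2.576 × 1.228% = 3.163%; on $250,000,000 that is $7,907,500.

$7,910,000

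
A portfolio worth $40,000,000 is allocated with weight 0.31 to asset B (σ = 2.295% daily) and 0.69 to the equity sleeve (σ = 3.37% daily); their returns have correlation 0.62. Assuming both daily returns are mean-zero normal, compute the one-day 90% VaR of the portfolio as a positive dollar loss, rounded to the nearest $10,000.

σ_p² = 0.31²·2.295² + 0.69²·3.37² + 2·0.62·0.31·0.69·2.295·3.37 = 7.9646 (%²).
σ_p = √7.9646 = 2.822%.
At 90%, z = 1.282.
VaR = 1.282 × 2.822% = 3.618%; on $40,000,000 that is $1,447,200.

$1,450,000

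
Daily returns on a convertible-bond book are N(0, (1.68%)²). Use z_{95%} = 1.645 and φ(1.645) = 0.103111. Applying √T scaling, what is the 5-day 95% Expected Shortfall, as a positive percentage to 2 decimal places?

σ_{5d} = 1.68% × √5 = 3.757%.
ES multiplier = φ(z)/(1−α) = 0.103111/0.05 = 2.062.
ES = 3.757% × 2.062 = 7.747%.

7.75%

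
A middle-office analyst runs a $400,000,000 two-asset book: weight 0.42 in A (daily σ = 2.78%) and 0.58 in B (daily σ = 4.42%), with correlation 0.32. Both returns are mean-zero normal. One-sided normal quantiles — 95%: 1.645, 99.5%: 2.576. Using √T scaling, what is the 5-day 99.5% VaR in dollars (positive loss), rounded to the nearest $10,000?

σ_p = √(0.42²·2.78² + 0.58²·4.42² + 2·0.32·0.42·0.58·2.78·4.42) = 3.139%.
σ_{5d} = 3.139% × √5 = 7.019%.
VaR = 2.576 × 7.019% = 18.081%; on $400,000,000 that is $72,324,000.

$72,320,000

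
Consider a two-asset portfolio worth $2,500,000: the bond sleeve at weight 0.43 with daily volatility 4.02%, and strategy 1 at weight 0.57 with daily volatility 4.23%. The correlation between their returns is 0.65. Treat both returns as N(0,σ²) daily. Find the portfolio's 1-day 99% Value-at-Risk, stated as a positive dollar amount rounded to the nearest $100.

σ_p² = 0.43²·4.02² + 0.57²·4.23² + 2·0.65·0.43·0.57·4.02·4.23 = 14.2196 (%²).
σ_p = √14.2196 = 3.771%.
At 99%, z = 2.326.
VaR = 2.326 × 3.771% = 8.771%; on $2,500,000 that is $219,275.

$219,300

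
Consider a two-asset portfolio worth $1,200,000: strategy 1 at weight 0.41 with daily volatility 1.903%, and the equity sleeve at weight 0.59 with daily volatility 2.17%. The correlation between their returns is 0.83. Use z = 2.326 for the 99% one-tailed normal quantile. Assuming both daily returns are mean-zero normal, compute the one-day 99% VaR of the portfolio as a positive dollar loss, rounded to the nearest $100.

$55,200

σ_p² = 0.41²·1.903² + 0.59²·2.17² + 2·0.83·0.41·0.59·1.903·2.17 = 3.9061 (%²).
σ_p = √3.9061 = 1.976%.
VaR = 2.326 × 1.976% = 4.596%; on $1,200,000 that is $55,152.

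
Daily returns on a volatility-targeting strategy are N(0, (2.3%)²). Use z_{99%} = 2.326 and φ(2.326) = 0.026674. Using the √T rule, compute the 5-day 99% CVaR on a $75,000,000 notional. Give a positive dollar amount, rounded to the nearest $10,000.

$10,290,000

σ_{5d} = 2.3% × √5 = 5.143%.
ES multiplier = φ(z)/(1−α) = 0.026674/0.01 = 2.667.
ES = 5.143% × 2.667 = 13.716%; on $75,000,000: $10,287,000.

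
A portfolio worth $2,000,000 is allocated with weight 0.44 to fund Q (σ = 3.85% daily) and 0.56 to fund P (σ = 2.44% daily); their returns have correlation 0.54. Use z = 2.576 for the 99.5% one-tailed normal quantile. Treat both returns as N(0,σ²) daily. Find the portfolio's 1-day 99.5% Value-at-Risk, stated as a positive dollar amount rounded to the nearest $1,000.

$139,000

σ_p² = 0.44²·3.85² + 0.56²·2.44² + 2·0.54·0.44·0.56·3.85·2.44 = 7.2365 (%²).
σ_p = √7.2365 = 2.690%.
VaR = 2.576 × 2.690% = 6.929%; on $2,000,000 that is $138,580.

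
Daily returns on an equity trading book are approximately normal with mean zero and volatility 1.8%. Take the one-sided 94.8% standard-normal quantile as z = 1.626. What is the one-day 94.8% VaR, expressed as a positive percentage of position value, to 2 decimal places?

2.93%

VaR = z·σ = 1.626 × 1.8% = 2.927%.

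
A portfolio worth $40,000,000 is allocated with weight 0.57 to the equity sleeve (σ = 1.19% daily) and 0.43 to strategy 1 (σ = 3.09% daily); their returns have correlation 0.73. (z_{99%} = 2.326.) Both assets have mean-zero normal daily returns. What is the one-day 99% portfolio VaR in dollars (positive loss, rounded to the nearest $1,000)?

σ_p² = 0.57²·1.19² + 0.43²·3.09² + 2·0.73·0.57·0.43·1.19·3.09 = 3.5414 (%²).
σ_p = √3.5414 = 1.882%.
VaR = 2.326 × 1.882% = 4.378%; on $40,000,000 that is $1,751,200.

$1,751,000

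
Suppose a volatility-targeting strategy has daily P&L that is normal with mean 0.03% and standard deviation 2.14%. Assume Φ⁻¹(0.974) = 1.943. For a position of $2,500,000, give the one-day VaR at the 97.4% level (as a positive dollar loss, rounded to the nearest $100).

$103,200

VaR = −μ + z·σ = −(0.03%) + 1.943 × 2.14% = 4.128%.
On $2,500,000: 0.04128 × $2,500,000 = $103,200.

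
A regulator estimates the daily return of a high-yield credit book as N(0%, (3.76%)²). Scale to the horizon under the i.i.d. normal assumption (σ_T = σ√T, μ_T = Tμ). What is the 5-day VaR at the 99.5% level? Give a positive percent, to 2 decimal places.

At 99.5%, z = 2.576.
σ_{5d} = 3.76% × √5 = 8.408%.
VaR = 2.576 × 8.408% = 21.659%.

21.66%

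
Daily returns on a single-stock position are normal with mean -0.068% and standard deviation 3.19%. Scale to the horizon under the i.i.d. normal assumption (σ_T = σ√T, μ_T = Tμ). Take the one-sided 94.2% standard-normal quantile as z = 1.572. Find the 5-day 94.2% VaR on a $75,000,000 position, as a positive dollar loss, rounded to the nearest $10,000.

$8,660,000

σ_{5d} = 3.19% × √5 = 7.133%; μ_{5d} = 5 × -0.068% = -0.340%.
VaR = −(-0.340%) + 1.572 × 7.133% = 11.553%.
On $75,000,000: 0.11553 × $75,000,000 = $8,664,750.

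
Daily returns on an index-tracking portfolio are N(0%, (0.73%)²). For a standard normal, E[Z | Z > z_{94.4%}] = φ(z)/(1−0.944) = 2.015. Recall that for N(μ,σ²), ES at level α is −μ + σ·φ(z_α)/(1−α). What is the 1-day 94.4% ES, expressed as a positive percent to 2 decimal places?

1.47%

ES = 0.73% × 2.015 = 1.471%.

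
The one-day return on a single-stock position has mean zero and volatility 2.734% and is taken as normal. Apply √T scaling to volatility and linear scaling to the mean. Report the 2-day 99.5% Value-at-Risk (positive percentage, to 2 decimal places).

9.96%

At 99.5%, z = 2.576.
σ_{2d} = 2.734% × √2 = 3.866%.
VaR = 2.576 × 3.866% = 9.959%.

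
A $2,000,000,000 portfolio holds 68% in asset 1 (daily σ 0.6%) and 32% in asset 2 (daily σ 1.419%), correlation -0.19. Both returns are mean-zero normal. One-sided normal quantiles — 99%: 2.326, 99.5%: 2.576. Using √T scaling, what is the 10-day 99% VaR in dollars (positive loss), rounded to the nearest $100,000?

σ_p = √(0.68²·0.6² + 0.32²·1.419² + 2·-0.19·0.68·0.32·0.6·1.419) = 0.550%.
σ_{10d} = 0.550% × √10 = 1.739%.
VaR = 2.326 × 1.739% = 4.045%; on $2,000,000,000 that is $80,900,000.

$80,900,000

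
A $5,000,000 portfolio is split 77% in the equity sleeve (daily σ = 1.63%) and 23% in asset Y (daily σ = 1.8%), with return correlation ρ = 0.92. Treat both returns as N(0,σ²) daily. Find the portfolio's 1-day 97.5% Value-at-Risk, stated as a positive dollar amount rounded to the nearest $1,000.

$161,000

σ_p² = 0.77²·1.63² + 0.23²·1.8² + 2·0.92·0.77·0.23·1.63·1.8 = 2.7028 (%²).
σ_p = √2.7028 = 1.644%.
At 97.5%, z = 1.960.
VaR = 1.960 × 1.644% = 3.222%; on $5,000,000 that is $161,100.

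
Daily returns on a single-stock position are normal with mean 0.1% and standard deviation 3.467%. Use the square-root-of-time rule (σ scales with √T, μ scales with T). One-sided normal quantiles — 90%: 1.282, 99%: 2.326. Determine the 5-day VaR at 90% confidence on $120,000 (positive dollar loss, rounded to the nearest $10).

$11,330

σ_{5d} = 3.467% × √5 = 7.752%; μ_{5d} = 5 × 0.1% = 0.500%.
VaR = −(0.500%) + 1.282 × 7.752% = 9.438%.
On $120,000: 0.09438 × $120,000 = $11,326.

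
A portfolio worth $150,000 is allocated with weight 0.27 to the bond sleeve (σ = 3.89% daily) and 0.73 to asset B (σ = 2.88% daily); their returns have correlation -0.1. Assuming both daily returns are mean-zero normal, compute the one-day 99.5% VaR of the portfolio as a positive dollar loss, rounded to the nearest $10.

σ_p² = 0.27²·3.89² + 0.73²·2.88² + 2·-0.1·0.27·0.73·3.89·2.88 = 5.0816 (%²).
σ_p = √5.0816 = 2.254%.
At 99.5%, z = 2.576.
VaR = 2.576 × 2.254% = 5.806%; on $150,000 that is $8,709.

$8,710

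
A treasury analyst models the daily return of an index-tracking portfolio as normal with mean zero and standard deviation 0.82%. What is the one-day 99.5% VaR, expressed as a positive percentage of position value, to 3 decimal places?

At 99.5% one-sided, z = 2.576.
VaR = z·σ = 2.576 × 0.82% = 2.112%.

2.112%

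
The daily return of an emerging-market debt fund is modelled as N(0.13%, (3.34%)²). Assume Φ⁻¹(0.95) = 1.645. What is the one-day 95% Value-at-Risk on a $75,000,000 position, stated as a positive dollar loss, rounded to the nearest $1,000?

$4,023,000

VaR = −μ + z·σ = −(0.13%) + 1.645 × 3.34% = 5.364%.
On $75,000,000: 0.05364 × $75,000,000 = $4,023,000.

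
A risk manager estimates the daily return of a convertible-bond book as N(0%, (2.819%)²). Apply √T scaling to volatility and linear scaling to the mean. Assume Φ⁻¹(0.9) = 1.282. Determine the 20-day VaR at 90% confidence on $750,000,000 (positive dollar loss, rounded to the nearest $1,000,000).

$121,000,000

σ_{20d} = 2.819% × √20 = 12.607%.
VaR = 1.282 × 12.607% = 16.162%.
On $750,000,000: 0.16162 × $750,000,000 = $121,215,000.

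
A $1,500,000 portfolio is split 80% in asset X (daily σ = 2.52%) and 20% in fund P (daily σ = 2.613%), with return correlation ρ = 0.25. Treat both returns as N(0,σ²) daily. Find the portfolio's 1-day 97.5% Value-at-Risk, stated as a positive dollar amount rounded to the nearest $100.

$64,800

σ_p² = 0.8²·2.52² + 0.2²·2.613² + 2·0.25·0.8·0.2·2.52·2.613 = 4.8641 (%²).
σ_p = √4.8641 = 2.205%.
At 97.5%, z = 1.960.
VaR = 1.960 × 2.205% = 4.322%; on $1,500,000 that is $64,830.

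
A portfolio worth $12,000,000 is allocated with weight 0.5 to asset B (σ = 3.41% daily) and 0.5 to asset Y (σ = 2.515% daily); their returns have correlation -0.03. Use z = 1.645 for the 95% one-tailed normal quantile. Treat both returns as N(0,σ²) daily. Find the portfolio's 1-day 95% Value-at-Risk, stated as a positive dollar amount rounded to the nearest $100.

$412,200

σ_p² = 0.5²·3.41² + 0.5²·2.515² + 2·-0.03·0.5·0.5·3.41·2.515 = 4.3597 (%²).
σ_p = √4.3597 = 2.088%.
VaR = 1.645 × 2.088% = 3.435%; on $12,000,000 that is $412,200.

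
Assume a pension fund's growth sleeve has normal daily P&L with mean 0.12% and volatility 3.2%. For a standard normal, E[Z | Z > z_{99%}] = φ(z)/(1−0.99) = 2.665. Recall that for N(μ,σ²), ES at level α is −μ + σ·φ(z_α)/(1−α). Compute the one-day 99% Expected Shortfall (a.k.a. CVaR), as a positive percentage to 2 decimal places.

ES = −(0.12%) + 3.2% × 2.665 = 8.408%.

8.41%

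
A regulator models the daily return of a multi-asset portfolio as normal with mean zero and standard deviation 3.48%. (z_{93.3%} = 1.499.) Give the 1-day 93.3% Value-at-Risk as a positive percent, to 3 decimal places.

5.217%

VaR = z·σ = 1.499 × 3.48% = 5.217%.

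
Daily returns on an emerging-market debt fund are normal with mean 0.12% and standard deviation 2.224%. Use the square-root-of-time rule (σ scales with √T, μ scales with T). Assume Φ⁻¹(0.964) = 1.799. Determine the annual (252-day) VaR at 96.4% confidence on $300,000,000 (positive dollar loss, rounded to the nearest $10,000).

σ_{252d} = 2.224% × √252 = 35.305%; μ_{252d} = 252 × 0.12% = 30.240%.
VaR = −(30.240%) + 1.799 × 35.305% = 33.274%.
On $300,000,000: 0.33274 × $300,000,000 = $99,822,000.

$99,820,000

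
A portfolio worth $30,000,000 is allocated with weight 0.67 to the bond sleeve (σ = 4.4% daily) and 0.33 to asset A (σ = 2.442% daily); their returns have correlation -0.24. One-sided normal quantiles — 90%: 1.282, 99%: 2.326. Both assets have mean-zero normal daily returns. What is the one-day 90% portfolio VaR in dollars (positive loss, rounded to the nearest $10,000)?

$1,100,000

σ_p² = 0.67²·4.4² + 0.33²·2.442² + 2·-0.24·0.67·0.33·4.4·2.442 = 8.1998 (%²).
σ_p = √8.1998 = 2.864%.
VaR = 1.282 × 2.864% = 3.672%; on $30,000,000 that is $1,101,600.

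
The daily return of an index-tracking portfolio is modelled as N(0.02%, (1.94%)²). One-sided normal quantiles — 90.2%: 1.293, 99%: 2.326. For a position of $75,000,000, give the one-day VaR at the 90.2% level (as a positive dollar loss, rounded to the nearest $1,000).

$1,866,000

VaR = −μ + z·σ = −(0.02%) + 1.293 × 1.94% = 2.488%.
On $75,000,000: 0.02488 × $75,000,000 = $1,866,000.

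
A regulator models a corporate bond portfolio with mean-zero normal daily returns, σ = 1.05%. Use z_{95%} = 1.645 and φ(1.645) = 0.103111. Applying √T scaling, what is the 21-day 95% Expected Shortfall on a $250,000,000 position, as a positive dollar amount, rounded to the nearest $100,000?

σ_{21d} = 1.05% × √21 = 4.812%.
ES multiplier = φ(z)/(1−α) = 0.103111/0.05 = 2.062.
ES = 4.812% × 2.062 = 9.922%; on $250,000,000: $24,805,000.

$24,800,000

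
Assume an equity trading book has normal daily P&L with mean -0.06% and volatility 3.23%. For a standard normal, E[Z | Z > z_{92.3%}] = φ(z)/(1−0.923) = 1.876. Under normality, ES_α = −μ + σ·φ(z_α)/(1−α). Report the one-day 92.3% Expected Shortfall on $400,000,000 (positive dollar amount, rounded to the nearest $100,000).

$24,500,000

ES = −(-0.06%) + 3.23% × 1.876 = 6.119%.
On $400,000,000: 0.06119 × $400,000,000 = $24,476,000.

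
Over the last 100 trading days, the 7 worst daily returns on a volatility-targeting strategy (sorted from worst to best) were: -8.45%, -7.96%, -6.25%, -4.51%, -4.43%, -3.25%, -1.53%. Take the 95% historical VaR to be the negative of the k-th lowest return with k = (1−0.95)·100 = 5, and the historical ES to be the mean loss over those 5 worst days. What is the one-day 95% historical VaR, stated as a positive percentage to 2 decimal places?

4.43%

k = 5; the 5th lowest return is -4.43%, so VaR = 4.43%.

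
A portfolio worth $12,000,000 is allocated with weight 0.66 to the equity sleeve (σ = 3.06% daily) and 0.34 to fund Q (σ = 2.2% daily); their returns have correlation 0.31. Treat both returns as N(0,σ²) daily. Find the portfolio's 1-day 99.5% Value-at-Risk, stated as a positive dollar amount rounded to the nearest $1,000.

σ_p² = 0.66²·3.06² + 0.34²·2.2² + 2·0.31·0.66·0.34·3.06·2.2 = 5.5749 (%²).
σ_p = √5.5749 = 2.361%.
At 99.5%, z = 2.576.
VaR = 2.576 × 2.361% = 6.082%; on $12,000,000 that is $729,840.

$730,000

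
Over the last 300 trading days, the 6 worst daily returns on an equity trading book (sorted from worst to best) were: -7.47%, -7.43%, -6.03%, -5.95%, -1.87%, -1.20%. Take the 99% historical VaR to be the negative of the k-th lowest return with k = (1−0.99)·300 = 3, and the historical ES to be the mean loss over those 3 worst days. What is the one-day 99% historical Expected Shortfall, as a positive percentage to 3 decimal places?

The 3 worst returns sum to -20.93%.
ES = −(-20.93%) / 3 = 6.9766…% ≈ 6.977%.

6.977%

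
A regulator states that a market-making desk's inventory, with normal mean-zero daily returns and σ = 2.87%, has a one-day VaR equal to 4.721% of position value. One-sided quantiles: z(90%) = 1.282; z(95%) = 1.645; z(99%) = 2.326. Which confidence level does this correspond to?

Implied z = VaR/σ = 4.721 / 2.87 = 1.645.
This matches z(95%) = 1.645.

95%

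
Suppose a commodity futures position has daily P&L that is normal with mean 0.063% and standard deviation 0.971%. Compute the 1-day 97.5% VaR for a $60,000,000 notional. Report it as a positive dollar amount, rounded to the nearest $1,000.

$1,104,000

At 97.5% one-sided, z = 1.960.
VaR = −μ + z·σ = −(0.063%) + 1.960 × 0.971% = 1.840%.
On $60,000,000: 0.01840 × $60,000,000 = $1,104,000.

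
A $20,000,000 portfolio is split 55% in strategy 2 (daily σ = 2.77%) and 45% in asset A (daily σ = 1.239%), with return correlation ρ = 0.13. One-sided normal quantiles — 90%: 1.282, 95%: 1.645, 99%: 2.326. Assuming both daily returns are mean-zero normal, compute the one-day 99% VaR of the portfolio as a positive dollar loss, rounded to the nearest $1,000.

σ_p² = 0.55²·2.77² + 0.45²·1.239² + 2·0.13·0.55·0.45·2.77·1.239 = 2.8528 (%²).
σ_p = √2.8528 = 1.689%.
VaR = 2.326 × 1.689% = 3.929%; on $20,000,000 that is $785,800.

$786,000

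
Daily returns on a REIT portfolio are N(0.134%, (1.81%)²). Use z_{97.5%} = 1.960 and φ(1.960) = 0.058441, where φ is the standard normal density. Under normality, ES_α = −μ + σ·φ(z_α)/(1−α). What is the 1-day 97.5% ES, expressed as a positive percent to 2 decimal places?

4.10%

Tail multiplier: φ(z)/(1−α) = 0.058441 / 0.025 = 2.338.
ES = −(0.134%) + 1.81% × 2.338 = 4.098%.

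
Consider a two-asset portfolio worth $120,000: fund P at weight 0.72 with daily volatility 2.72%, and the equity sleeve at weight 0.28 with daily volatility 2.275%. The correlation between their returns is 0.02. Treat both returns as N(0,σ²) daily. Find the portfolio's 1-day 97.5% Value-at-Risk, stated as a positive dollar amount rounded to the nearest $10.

σ_p² = 0.72²·2.72² + 0.28²·2.275² + 2·0.02·0.72·0.28·2.72·2.275 = 4.2910 (%²).
σ_p = √4.2910 = 2.071%.
At 97.5%, z = 1.960.
VaR = 1.960 × 2.071% = 4.059%; on $120,000 that is $4,871.

$4,870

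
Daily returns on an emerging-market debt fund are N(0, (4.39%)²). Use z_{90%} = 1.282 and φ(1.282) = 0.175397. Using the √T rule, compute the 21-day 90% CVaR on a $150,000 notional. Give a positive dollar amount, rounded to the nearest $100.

σ_{21d} = 4.39% × √21 = 20.118%.
ES multiplier = φ(z)/(1−α) = 0.175397/0.1 = 1.754.
ES = 20.118% × 1.754 = 35.287%; on $150,000: $52,930.

$52,900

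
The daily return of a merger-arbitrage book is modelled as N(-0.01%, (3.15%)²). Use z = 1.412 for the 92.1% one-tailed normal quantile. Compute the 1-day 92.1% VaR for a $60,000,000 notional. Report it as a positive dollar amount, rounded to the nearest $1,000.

VaR = −μ + z·σ = −(-0.01%) + 1.412 × 3.15% = 4.458%.
On $60,000,000: 0.04458 × $60,000,000 = $2,674,800.

$2,675,000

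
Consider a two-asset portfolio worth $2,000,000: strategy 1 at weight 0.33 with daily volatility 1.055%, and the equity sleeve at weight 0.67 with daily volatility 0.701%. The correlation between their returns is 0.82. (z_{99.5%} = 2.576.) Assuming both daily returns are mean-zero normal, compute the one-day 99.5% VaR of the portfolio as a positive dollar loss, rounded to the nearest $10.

$40,240

σ_p² = 0.33²·1.055² + 0.67²·0.701² + 2·0.82·0.33·0.67·1.055·0.701 = 0.6100 (%²).
σ_p = √0.6100 = 0.781%.
VaR = 2.576 × 0.781% = 2.012%; on $2,000,000 that is $40,240.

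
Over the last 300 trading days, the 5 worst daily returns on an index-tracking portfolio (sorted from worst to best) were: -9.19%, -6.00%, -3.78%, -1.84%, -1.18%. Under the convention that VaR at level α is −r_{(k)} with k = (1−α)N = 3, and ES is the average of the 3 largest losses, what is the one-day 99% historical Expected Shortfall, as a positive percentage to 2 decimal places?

The 3 worst returns sum to -18.97%.
ES = −(-18.97%) / 3 = 6.3233…% ≈ 6.32%.

6.32%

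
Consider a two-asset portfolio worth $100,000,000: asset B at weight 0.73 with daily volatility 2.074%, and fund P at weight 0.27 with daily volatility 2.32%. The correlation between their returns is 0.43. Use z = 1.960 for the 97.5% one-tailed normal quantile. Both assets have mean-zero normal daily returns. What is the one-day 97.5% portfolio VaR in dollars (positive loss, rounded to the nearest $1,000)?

σ_p² = 0.73²·2.074² + 0.27²·2.32² + 2·0.43·0.73·0.27·2.074·2.32 = 3.5002 (%²).
σ_p = √3.5002 = 1.871%.
VaR = 1.960 × 1.871% = 3.667%; on $100,000,000 that is $3,667,000.

$3,667,000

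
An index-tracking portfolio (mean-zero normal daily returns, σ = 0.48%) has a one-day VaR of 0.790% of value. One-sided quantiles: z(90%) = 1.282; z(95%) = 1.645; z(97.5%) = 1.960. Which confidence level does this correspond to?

Implied z = VaR/σ = 0.790 / 0.48 = 1.646.
This matches z(95%) = 1.645.

95%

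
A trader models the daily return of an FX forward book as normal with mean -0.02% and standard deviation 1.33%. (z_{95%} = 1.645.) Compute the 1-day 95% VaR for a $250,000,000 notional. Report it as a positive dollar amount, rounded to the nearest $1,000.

VaR = −μ + z·σ = −(-0.02%) + 1.645 × 1.33% = 2.208%.
On $250,000,000: 0.02208 × $250,000,000 = $5,520,000.

$5,520,000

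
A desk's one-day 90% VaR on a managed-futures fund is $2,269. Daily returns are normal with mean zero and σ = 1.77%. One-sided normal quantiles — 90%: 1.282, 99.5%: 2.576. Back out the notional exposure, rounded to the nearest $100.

$100,000

VaR as a fraction of value: z·σ = 1.282 × 1.77% = 2.26914%.
Position = $2,269 / 0.0226914 = $99,994.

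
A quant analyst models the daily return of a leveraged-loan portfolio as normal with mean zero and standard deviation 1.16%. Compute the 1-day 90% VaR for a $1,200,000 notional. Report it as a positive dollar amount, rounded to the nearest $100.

$17,800

At 90% one-sided, z = 1.282.
VaR = z·σ = 1.282 × 1.16% = 1.487%.
On $1,200,000: 0.01487 × $1,200,000 = $17,844.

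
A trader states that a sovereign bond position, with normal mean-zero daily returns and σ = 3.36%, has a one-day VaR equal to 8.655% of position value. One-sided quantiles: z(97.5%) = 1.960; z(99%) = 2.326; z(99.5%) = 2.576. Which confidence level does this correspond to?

Implied z = VaR/σ = 8.655 / 3.36 = 2.576.
This matches z(99.5%) = 2.576.

99.5%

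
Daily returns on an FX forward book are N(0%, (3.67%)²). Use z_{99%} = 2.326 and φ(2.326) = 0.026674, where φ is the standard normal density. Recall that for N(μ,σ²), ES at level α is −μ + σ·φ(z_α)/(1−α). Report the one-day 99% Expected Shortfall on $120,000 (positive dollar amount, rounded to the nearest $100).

Tail multiplier: φ(z)/(1−α) = 0.026674 / 0.01 = 2.667.
ES = 3.67% × 2.667 = 9.788%.
On $120,000: 0.09788 × $120,000 = $11,746.

$11,700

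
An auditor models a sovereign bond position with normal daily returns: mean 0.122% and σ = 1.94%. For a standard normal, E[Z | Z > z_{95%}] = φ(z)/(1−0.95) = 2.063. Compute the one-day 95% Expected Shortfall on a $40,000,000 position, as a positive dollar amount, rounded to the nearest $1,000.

ES = −(0.122%) + 1.94% × 2.063 = 3.880%.
On $40,000,000: 0.03880 × $40,000,000 = $1,552,000.

$1,552,000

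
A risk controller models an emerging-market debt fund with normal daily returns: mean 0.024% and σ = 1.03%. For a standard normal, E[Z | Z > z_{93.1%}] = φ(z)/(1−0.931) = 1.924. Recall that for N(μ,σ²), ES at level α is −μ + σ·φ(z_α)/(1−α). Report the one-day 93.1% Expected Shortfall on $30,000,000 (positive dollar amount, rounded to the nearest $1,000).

$587,000

ES = −(0.024%) + 1.03% × 1.924 = 1.958%.
On $30,000,000: 0.01958 × $30,000,000 = $587,400.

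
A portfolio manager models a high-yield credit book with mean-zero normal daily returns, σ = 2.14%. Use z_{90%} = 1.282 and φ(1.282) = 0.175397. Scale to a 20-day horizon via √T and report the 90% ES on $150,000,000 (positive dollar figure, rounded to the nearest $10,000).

$25,180,000

σ_{20d} = 2.14% × √20 = 9.570%.
ES multiplier = φ(z)/(1−α) = 0.175397/0.1 = 1.754.
ES = 9.570% × 1.754 = 16.786%; on $150,000,000: $25,179,000.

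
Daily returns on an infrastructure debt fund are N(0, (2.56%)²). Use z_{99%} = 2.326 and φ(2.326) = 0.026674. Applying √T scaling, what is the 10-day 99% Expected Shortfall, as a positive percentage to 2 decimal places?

21.59%

σ_{10d} = 2.56% × √10 = 8.095%.
ES multiplier = φ(z)/(1−α) = 0.026674/0.01 = 2.667.
ES = 8.095% × 2.667 = 21.589%.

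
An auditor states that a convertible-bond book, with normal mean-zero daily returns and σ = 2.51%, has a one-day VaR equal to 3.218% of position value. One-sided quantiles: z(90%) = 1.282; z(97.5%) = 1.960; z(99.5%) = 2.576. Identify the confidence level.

Implied z = VaR/σ = 3.218 / 2.51 = 1.282.
This matches z(90%) = 1.282.

90%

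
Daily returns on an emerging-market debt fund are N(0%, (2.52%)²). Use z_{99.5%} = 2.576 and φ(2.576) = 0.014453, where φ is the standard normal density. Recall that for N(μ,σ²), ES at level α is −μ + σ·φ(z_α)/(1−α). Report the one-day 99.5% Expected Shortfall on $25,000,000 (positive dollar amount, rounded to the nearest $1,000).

Tail multiplier: φ(z)/(1−α) = 0.014453 / 0.005 = 2.891.
ES = 2.52% × 2.891 = 7.285%.
On $25,000,000: 0.07285 × $25,000,000 = $1,821,250.

$1,821,000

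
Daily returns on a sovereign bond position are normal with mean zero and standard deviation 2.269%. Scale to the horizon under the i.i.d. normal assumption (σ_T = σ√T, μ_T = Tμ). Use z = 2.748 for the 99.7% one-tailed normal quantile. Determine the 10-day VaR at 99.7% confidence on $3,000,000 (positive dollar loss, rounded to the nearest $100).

$591,500

σ_{10d} = 2.269% × √10 = 7.175%.
VaR = 2.748 × 7.175% = 19.717%.
On $3,000,000: 0.19717 × $3,000,000 = $591,510.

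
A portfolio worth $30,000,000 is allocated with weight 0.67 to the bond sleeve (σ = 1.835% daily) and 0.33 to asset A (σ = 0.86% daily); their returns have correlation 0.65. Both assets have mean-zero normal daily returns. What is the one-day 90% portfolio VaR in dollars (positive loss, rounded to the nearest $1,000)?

$550,000

σ_p² = 0.67²·1.835² + 0.33²·0.86² + 2·0.65·0.67·0.33·1.835·0.86 = 2.0457 (%²).
σ_p = √2.0457 = 1.430%.
At 90%, z = 1.282.
VaR = 1.282 × 1.430% = 1.833%; on $30,000,000 that is $549,900.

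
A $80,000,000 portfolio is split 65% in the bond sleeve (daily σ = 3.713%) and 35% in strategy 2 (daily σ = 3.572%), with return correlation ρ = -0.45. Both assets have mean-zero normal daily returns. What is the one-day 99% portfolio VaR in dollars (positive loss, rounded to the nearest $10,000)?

$4,020,000

σ_p² = 0.65²·3.713² + 0.35²·3.572² + 2·-0.45·0.65·0.35·3.713·3.572 = 4.6722 (%²).
σ_p = √4.6722 = 2.162%.
At 99%, z = 2.326.
VaR = 2.326 × 2.162% = 5.029%; on $80,000,000 that is $4,023,200.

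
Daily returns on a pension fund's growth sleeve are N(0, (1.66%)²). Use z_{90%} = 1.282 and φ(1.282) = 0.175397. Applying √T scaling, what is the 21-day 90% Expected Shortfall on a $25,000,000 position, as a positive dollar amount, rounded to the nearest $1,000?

σ_{21d} = 1.66% × √21 = 7.607%.
ES multiplier = φ(z)/(1−α) = 0.175397/0.1 = 1.754.
ES = 7.607% × 1.754 = 13.343%; on $25,000,000: $3,335,750.

$3,336,000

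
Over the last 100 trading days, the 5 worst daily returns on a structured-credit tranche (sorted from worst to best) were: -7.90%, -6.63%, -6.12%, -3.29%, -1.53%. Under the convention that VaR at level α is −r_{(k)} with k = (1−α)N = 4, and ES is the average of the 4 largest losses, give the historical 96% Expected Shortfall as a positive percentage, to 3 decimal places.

The 4 worst returns sum to -23.94%.
ES = −(-23.94%) / 4 = 5.985%.

5.985%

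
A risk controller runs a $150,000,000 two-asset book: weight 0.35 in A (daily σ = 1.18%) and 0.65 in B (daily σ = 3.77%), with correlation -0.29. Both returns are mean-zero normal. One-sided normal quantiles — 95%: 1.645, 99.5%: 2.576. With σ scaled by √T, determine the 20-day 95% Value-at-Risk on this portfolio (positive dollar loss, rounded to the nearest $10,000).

σ_p = √(0.35²·1.18² + 0.65²·3.77² + 2·-0.29·0.35·0.65·1.18·3.77) = 2.364%.
σ_{20d} = 2.364% × √20 = 10.572%.
VaR = 1.645 × 10.572% = 17.391%; on $150,000,000 that is $26,086,500.

$26,090,000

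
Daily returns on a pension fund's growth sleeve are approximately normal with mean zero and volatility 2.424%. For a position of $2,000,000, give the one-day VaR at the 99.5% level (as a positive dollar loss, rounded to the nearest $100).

$124,900

At 99.5% one-sided, z = 2.576.
VaR = z·σ = 2.576 × 2.424% = 6.244%.
On $2,000,000: 0.06244 × $2,000,000 = $124,880.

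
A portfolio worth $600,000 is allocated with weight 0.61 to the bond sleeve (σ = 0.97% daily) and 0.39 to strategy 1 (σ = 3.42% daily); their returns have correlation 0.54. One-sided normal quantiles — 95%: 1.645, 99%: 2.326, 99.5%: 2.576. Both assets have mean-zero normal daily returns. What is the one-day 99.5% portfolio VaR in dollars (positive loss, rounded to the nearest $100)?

σ_p² = 0.61²·0.97² + 0.39²·3.42² + 2·0.54·0.61·0.39·0.97·3.42 = 2.9815 (%²).
σ_p = √2.9815 = 1.727%.
VaR = 2.576 × 1.727% = 4.449%; on $600,000 that is $26,694.

$26,700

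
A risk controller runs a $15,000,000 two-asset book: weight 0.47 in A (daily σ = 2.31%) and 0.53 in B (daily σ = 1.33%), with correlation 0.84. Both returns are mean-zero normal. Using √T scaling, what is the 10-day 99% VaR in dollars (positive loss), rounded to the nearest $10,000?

$1,900,000

σ_p = √(0.47²·2.31² + 0.53²·1.33² + 2·0.84·0.47·0.53·2.31·1.33) = 1.721%.
σ_{10d} = 1.721% × √10 = 5.442%.
z(99%) = 2.326.
VaR = 2.326 × 5.442% = 12.658%; on $15,000,000 that is $1,898,700.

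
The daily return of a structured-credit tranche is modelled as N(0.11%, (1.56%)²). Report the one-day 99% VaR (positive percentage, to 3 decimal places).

3.519%

At 99% one-sided, z = 2.326.
VaR = −μ + z·σ = −(0.11%) + 2.326 × 1.56% = 3.519%.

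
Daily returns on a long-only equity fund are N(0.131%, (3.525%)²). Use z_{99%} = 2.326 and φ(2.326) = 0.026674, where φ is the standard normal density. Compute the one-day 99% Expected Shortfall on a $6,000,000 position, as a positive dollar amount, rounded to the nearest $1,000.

$556,000

Tail multiplier: φ(z)/(1−α) = 0.026674 / 0.01 = 2.667.
ES = −(0.131%) + 3.525% × 2.667 = 9.270%.
On $6,000,000: 0.09270 × $6,000,000 = $556,200.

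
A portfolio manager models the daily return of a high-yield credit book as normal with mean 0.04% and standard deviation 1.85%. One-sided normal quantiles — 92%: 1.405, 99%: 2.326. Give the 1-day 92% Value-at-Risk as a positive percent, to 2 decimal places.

VaR = −μ + z·σ = −(0.04%) + 1.405 × 1.85% = 2.559%.

2.56%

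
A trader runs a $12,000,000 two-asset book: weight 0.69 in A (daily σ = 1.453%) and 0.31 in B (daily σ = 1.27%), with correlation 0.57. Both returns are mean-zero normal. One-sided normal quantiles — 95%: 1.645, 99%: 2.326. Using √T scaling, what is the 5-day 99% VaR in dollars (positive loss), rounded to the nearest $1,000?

$792,000

σ_p = √(0.69²·1.453² + 0.31²·1.27² + 2·0.57·0.69·0.31·1.453·1.27) = 1.269%.
σ_{5d} = 1.269% × √5 = 2.838%.
VaR = 2.326 × 2.838% = 6.601%; on $12,000,000 that is $792,120.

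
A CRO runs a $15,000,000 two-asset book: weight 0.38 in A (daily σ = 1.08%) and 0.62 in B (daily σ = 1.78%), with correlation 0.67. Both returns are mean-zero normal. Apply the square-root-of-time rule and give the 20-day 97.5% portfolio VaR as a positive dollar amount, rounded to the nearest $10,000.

$1,860,000

σ_p = √(0.38²·1.08² + 0.62²·1.78² + 2·0.67·0.38·0.62·1.08·1.78) = 1.412%.
σ_{20d} = 1.412% × √20 = 6.315%.
z(97.5%) = 1.960.
VaR = 1.960 × 6.315% = 12.377%; on $15,000,000 that is $1,856,550.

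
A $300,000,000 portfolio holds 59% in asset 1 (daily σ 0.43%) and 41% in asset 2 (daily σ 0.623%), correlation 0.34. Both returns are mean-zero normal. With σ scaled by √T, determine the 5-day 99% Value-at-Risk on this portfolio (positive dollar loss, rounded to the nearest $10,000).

$6,500,000

σ_p = √(0.59²·0.43² + 0.41²·0.623² + 2·0.34·0.59·0.41·0.43·0.623) = 0.417%.
σ_{5d} = 0.417% × √5 = 0.932%.
z(99%) = 2.326.
VaR = 2.326 × 0.932% = 2.168%; on $300,000,000 that is $6,504,000.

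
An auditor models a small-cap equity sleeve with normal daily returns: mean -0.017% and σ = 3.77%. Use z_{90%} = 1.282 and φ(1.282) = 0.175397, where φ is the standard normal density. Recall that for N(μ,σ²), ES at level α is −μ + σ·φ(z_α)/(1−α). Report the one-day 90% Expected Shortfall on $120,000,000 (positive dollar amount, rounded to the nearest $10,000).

Tail multiplier: φ(z)/(1−α) = 0.175397 / 0.1 = 1.754.
ES = −(-0.017%) + 3.77% × 1.754 = 6.630%.
On $120,000,000: 0.06630 × $120,000,000 = $7,956,000.

$7,960,000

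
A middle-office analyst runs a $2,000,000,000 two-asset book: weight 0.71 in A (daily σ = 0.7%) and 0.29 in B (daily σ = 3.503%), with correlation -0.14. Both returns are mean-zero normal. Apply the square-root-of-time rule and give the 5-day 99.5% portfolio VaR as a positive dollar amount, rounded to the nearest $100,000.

σ_p = √(0.71²·0.7² + 0.29²·3.503² + 2·-0.14·0.71·0.29·0.7·3.503) = 1.067%.
σ_{5d} = 1.067% × √5 = 2.386%.
z(99.5%) = 2.576.
VaR = 2.576 × 2.386% = 6.146%; on $2,000,000,000 that is $122,920,000.

$122,900,000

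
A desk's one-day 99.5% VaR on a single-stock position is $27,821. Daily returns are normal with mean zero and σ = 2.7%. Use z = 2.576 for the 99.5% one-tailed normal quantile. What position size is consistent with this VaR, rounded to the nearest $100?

$400,000

VaR as a fraction of value: z·σ = 2.576 × 2.7% = 6.9552%.
Position = $27,821 / 0.069552 = $400,003.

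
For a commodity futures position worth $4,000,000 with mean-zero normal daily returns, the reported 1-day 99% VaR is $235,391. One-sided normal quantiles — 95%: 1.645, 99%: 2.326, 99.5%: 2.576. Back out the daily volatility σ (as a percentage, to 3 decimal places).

2.530%

VaR as a fraction: $235,391 / $4,000,000 = 5.885%.
σ = VaR / z = 5.885% / 2.326 = 2.530%.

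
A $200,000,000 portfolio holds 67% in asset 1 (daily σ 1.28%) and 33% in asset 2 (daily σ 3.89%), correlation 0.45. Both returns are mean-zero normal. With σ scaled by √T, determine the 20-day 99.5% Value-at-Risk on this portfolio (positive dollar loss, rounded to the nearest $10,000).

$42,320,000

σ_p = √(0.67²·1.28² + 0.33²·3.89² + 2·0.45·0.67·0.33·1.28·3.89) = 1.837%.
σ_{20d} = 1.837% × √20 = 8.215%.
z(99.5%) = 2.576.
VaR = 2.576 × 8.215% = 21.162%; on $200,000,000 that is $42,324,000.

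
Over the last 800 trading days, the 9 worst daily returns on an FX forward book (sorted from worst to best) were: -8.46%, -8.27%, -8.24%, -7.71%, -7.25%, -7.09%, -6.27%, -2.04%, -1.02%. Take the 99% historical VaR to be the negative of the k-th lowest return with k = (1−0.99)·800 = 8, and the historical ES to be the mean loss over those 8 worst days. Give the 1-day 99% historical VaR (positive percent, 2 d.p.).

2.04%

k = 8; the 8th lowest return is -2.04%, so VaR = 2.04%.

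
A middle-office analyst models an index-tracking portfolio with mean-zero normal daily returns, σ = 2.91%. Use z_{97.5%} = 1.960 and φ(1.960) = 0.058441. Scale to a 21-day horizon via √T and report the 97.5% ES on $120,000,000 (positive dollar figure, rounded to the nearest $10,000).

$37,410,000

σ_{21d} = 2.91% × √21 = 13.335%.
ES multiplier = φ(z)/(1−α) = 0.058441/0.025 = 2.338.
ES = 13.335% × 2.338 = 31.177%; on $120,000,000: $37,412,400.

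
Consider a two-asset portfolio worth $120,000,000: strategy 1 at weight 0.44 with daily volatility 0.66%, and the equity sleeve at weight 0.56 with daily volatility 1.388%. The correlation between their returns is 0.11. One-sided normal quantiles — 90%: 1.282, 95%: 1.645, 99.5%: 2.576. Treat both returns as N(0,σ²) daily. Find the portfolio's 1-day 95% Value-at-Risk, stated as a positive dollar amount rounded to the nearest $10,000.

σ_p² = 0.44²·0.66² + 0.56²·1.388² + 2·0.11·0.44·0.56·0.66·1.388 = 0.7382 (%²).
σ_p = √0.7382 = 0.859%.
VaR = 1.645 × 0.859% = 1.413%; on $120,000,000 that is $1,695,600.

$1,700,000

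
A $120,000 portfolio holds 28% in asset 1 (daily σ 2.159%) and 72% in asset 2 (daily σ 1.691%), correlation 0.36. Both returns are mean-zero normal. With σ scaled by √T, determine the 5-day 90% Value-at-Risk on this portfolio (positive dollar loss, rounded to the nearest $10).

$5,300

σ_p = √(0.28²·2.159² + 0.72²·1.691² + 2·0.36·0.28·0.72·2.159·1.691) = 1.542%.
σ_{5d} = 1.542% × √5 = 3.448%.
z(90%) = 1.282.
VaR = 1.282 × 3.448% = 4.420%; on $120,000 that is $5,304.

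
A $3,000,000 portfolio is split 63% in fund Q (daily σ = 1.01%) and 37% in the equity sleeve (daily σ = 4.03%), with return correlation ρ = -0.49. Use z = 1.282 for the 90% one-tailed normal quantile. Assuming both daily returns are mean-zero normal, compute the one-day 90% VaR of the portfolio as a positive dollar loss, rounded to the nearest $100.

$50,100

σ_p² = 0.63²·1.01² + 0.37²·4.03² + 2·-0.49·0.63·0.37·1.01·4.03 = 1.6984 (%²).
σ_p = √1.6984 = 1.303%.
VaR = 1.282 × 1.303% = 1.670%; on $3,000,000 that is $50,100.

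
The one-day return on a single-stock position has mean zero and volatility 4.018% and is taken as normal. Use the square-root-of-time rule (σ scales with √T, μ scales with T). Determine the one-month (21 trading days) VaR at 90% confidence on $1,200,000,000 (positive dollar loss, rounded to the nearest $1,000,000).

$283,000,000

At 90%, z = 1.282.
σ_{21d} = 4.018% × √21 = 18.413%.
VaR = 1.282 × 18.413% = 23.605%.
On $1,200,000,000: 0.23605 × $1,200,000,000 = $283,260,000.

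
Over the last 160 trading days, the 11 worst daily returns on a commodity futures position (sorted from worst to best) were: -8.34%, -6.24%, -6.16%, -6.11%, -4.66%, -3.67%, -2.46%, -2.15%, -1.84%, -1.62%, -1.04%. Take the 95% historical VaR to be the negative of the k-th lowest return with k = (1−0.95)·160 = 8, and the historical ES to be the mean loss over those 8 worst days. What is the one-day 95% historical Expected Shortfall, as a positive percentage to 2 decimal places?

4.97%

The 8 worst returns sum to -39.79%.
ES = −(-39.79%) / 8 = 4.97375% ≈ 4.97%.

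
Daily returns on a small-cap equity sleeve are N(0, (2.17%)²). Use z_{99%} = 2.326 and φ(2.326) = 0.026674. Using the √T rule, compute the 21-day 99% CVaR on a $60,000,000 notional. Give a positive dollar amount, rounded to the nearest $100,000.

σ_{21d} = 2.17% × √21 = 9.944%.
ES multiplier = φ(z)/(1−α) = 0.026674/0.01 = 2.667.
ES = 9.944% × 2.667 = 26.521%; on $60,000,000: $15,912,600.

$15,900,000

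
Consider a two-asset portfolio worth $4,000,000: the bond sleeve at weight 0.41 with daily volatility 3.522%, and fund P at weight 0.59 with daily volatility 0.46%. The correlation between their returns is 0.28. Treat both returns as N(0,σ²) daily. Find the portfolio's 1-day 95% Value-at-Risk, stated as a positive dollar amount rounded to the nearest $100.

$101,500

σ_p² = 0.41²·3.522² + 0.59²·0.46² + 2·0.28·0.41·0.59·3.522·0.46 = 2.3783 (%²).
σ_p = √2.3783 = 1.542%.
At 95%, z = 1.645.
VaR = 1.645 × 1.542% = 2.537%; on $4,000,000 that is $101,480.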